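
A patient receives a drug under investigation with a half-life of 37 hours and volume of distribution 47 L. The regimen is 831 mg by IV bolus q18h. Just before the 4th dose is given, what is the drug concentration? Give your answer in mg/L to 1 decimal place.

28.1 mg/L

f = (1/2)^(τ/t½) = (1/2)^(18/37) ≈ 0.7138.
C₀ = D/Vd = 831/47 ≈ 17.681 mg/L.
Before the 4th dose, 3 doses have been given. Superposition: Cmin = C₀·(f + f² + … + f^3).
≈ 17.681 × (0.7138 + 0.5095 + 0.3637) ≈ 17.681 × 1.5870 ≈ 28.060 mg/L.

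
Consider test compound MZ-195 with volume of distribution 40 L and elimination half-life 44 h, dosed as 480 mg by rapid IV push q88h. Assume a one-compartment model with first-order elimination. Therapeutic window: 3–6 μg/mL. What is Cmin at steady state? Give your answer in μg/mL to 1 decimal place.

The dosing interval is 2 half-lives, so f = 2^(−2) = 0.25.
Accumulation ratio R = 1/(1 − f) = 1/0.75 = 4/3.
Single-dose peak C₀ = D/Vd = 480/40 = 12 μg/mL.
Steady-state peak Cmax,ss = C₀·R = 12 × 4/3 ≈ 16.000 μg/mL.
Steady-state trough Cmin,ss = Cmax,ss·f ≈ 16.000 × 0.25 ≈ 4.000 μg/mL.
Trough 4.0 μg/mL vs MEC 3 μg/mL: adequate.

4.0 μg/mL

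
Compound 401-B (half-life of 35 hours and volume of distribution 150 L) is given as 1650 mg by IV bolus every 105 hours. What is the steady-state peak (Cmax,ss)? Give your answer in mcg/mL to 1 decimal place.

τ = 105 h = 3 half-lives, so f = (1/2)^3 = 0.125.
At steady state, R = 1/(1 − 0.125) = 8/7.
Single-dose peak C₀ = D/Vd = 1650/150 = 11 mcg/mL.
Steady-state peak Cmax,ss = C₀·R = 11 × 8/7 ≈ 12.571 mcg/mL.

12.6 mcg/mL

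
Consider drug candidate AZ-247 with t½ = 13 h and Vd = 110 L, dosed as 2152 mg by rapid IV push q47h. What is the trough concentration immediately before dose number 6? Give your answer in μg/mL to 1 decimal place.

1.7 μg/mL

f = (1/2)^(τ/t½) = (1/2)^(47/13) ≈ 0.0816.
C₀ = D/Vd = 2152/110 ≈ 19.564 μg/mL.
Before the 6th dose, 5 doses have been given. Superposition: Cmin = C₀·(f + f² + … + f^5).
≈ 19.564 × (0.0816 + 0.0067 + 0.0005 + 0.0000 + 0.0000) ≈ 19.564 × 0.0888 ≈ 1.737 μg/mL.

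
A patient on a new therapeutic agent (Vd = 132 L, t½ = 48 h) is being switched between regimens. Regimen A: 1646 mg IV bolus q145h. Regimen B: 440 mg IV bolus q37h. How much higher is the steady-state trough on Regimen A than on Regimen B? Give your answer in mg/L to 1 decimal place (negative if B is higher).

-3.0 mg/L

Regimen A: f = (1/2)^(145/48) ≈ 0.1232; Cmin,ss = (1646/132)·f/(1−f) ≈ 1.752 mg/L.
Regimen B: f = (1/2)^(37/48) ≈ 0.5861; Cmin,ss = (440/132)·f/(1−f) ≈ 4.720 mg/L.
Difference ≈ 1.752 − 4.720 ≈ -2.968 mg/L.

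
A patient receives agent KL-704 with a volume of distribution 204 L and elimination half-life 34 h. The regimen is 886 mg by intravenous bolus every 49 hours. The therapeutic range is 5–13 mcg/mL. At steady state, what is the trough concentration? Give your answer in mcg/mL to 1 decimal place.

2.5 mcg/mL

k = ln2/t½ = ln2/34 ≈ 0.020387 h⁻¹; fraction remaining f = e^(−kτ) = e^(−0.020387×49) ≈ 0.3683.
Accumulation ratio R = 1/(1 − f) ≈ 1/0.6317 ≈ 1.5830.
Each bolus raises the concentration by D/Vd = 886/204 ≈ 4.343 mcg/mL.
Cmax,ss = C₀/(1 − f) ≈ 4.343/0.6317 ≈ 6.875 mcg/mL.
One interval later, Cmin,ss = Cmax,ss·e^(−kτ) ≈ 6.875 × 0.3683 ≈ 2.532 mcg/mL.
Trough 2.5 mcg/mL vs MEC 5 mcg/mL: subtherapeutic.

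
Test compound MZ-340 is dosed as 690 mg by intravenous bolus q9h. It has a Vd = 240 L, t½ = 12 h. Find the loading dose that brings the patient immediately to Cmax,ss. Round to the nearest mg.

1702 mg

f = (1/2)^(9/12) ≈ 0.594604; accumulation ratio R = 1/(1−f) ≈ 2.46672.
Loading dose to hit Cmax,ss on first dose: D_load = D_maint·R ≈ 690 × 2.46672 ≈ 1702.04 mg.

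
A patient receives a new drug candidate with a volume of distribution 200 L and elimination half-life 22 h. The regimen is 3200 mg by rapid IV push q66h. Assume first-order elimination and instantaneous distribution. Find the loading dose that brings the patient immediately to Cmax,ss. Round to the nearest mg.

f = (1/2)^(66/22) ≈ 0.125000; accumulation ratio R = 1/(1−f) ≈ 1.14286.
Loading dose to hit Cmax,ss on first dose: D_load = D_maint·R ≈ 3200 × 1.14286 ≈ 3657.15 mg.

3657 mg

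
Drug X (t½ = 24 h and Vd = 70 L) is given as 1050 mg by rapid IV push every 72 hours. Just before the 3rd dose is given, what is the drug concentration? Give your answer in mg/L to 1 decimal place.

f = (1/2)^(τ/t½) = (1/2)^(72/24) ≈ 0.1250.
C₀ = D/Vd = 1050/70 ≈ 15.000 mg/L.
Before the 3rd dose, 2 doses have been given. Superposition: Cmin = C₀·(f + f²).
≈ 15.000 × (0.1250 + 0.0156) ≈ 15.000 × 0.1406 ≈ 2.109 mg/L.

2.1 mg/L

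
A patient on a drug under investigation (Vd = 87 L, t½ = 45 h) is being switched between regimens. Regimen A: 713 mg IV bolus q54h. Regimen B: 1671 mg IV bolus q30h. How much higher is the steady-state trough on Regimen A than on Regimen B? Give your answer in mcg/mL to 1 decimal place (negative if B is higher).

Regimen A: f = (1/2)^(54/45) ≈ 0.4353; Cmin,ss = (713/87)·f/(1−f) ≈ 6.317 mcg/mL.
Regimen B: f = (1/2)^(30/45) ≈ 0.6300; Cmin,ss = (1671/87)·f/(1−f) ≈ 32.704 mcg/mL.
Difference ≈ 6.317 − 32.704 ≈ -26.387 mcg/mL.

-26.4 mcg/mL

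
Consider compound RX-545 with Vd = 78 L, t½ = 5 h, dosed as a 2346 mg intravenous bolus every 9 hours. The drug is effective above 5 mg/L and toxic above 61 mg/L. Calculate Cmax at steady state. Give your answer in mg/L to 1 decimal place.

42.2 mg/L

τ/t½ = 9/5 ≈ 1.8, so fraction remaining f = (1/2)^(9/5) ≈ 0.2872.
At steady state, accumulation factor R = 1/(1 − e^(−kτ)) ≈ 1.4029.
Single-dose peak C₀ = D/Vd = 2346/78 ≈ 30.077 mg/L.
Steady-state peak Cmax,ss = C₀·R ≈ 30.077 × 1.4029 ≈ 42.195 mg/L.
Peak 42.2 mg/L vs MTC 61 mg/L: below toxic threshold.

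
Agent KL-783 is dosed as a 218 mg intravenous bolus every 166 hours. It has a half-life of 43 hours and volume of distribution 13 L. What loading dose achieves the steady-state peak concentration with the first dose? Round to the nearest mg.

f = (1/2)^(166/43) ≈ 0.068847; accumulation ratio R = 1/(1−f) ≈ 1.07394.
Loading dose to hit Cmax,ss on first dose: D_load = D_maint·R ≈ 218 × 1.07394 ≈ 234.12 mg.

234 mg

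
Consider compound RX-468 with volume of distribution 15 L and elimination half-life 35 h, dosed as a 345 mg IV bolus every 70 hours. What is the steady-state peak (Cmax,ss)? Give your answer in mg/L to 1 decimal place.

The dosing interval is 2 half-lives, so f = 2^(−2) = 0.25.
At steady state, R = 1/(1 − 0.25) = 4/3.
Single-dose peak C₀ = D/Vd = 345/15 = 23 mg/L.
Steady-state peak Cmax,ss = C₀·R = 23 × 4/3 ≈ 30.667 mg/L.

30.7 mg/L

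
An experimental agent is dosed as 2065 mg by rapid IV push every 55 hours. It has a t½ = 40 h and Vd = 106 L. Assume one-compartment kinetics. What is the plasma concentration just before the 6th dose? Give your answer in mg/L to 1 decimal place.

f = (1/2)^(τ/t½) = (1/2)^(55/40) ≈ 0.3856.
C₀ = D/Vd = 2065/106 ≈ 19.481 mg/L.
Before the 6th dose, 5 doses have been given. Superposition: Cmin = C₀·(f + f² + … + f^5).
≈ 19.481 × (0.3856 + 0.1487 + 0.0573 + 0.0221 + 0.0085) ≈ 19.481 × 0.6222 ≈ 12.121 mg/L.

12.1 mg/L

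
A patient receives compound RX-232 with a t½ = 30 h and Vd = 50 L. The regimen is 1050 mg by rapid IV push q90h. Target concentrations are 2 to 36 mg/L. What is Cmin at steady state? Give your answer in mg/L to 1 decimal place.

The dosing interval is 3 half-lives, so f = 2^(−3) = 0.125.
Accumulation ratio R = 1/(1 − f) = 1/0.875 = 8/7.
Single-dose peak C₀ = D/Vd = 1050/50 = 21 mg/L.
Steady-state peak Cmax,ss = C₀·R = 21 × 8/7 ≈ 24.000 mg/L.
Steady-state trough Cmin,ss = Cmax,ss·f ≈ 24.000 × 0.125 ≈ 3.000 mg/L.
Trough 3.0 mg/L vs MEC 2 mg/L: adequate.

3.0 mg/L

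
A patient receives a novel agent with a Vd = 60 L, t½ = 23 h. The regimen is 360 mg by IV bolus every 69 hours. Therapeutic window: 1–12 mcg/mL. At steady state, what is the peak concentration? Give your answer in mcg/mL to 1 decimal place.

6.9 mcg/mL

The dosing interval is 3 half-lives, so f = 2^(−3) = 0.125.
At steady state, R = 1/(1 − 0.125) = 8/7.
Single-dose peak C₀ = D/Vd = 360/60 = 6 mcg/mL.
Steady-state peak Cmax,ss = C₀·R = 6 × 8/7 ≈ 6.857 mcg/mL.
Peak 6.9 mcg/mL vs MTC 12 mcg/mL: below toxic threshold.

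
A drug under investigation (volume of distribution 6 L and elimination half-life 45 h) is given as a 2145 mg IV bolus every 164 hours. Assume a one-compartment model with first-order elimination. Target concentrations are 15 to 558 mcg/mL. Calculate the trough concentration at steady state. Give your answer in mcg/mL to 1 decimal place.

31.1 mcg/mL

Over one 164-h interval, 164/45 ≈ 3.6444 half-lives elapse, leaving f ≈ 0.0800 of each dose.
Each bolus raises the concentration by D/Vd = 2145/6 ≈ 357.500 mcg/mL.
Steady-state trough Cmin,ss = C₀·f/(1−f) ≈ 357.500 × 0.0800/0.9200 ≈ 31.087 mcg/mL.
Trough 31.1 mcg/mL vs MEC 15 mcg/mL: adequate.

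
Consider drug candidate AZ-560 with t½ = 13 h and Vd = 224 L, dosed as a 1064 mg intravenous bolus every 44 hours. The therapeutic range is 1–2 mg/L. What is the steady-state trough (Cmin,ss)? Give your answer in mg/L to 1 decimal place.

0.5 mg/L

k = ln2/t½ = ln2/13 ≈ 0.053319 h⁻¹; fraction remaining f = e^(−kτ) = e^(−0.053319×44) ≈ 0.0957.
Each bolus raises the concentration by D/Vd = 1064/224 ≈ 4.750 mg/L.
Steady-state trough Cmin,ss = C₀·f/(1−f) ≈ 4.750 × 0.0957/0.9043 ≈ 0.503 mg/L.
Trough 0.5 mg/L vs MEC 1 mg/L: subtherapeutic.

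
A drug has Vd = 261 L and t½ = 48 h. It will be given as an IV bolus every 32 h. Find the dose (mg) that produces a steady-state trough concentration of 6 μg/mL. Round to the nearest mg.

920 mg

τ/t½ = 32/48 ≈ 0.66667, so f = (1/2)^(32/48) ≈ 0.629961.
Cmin,ss = (D/Vd)·f/(1−f), so D = Cmin,ss·Vd·(1−f)/f.
D = 6 × 261 × (1−f)/f ≈ 6 × 261 × 0.58740 ≈ 919.87 mg.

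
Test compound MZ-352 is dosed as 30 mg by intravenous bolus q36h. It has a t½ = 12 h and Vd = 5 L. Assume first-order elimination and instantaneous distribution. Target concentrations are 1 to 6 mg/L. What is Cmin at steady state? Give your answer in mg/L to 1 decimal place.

τ = 36 h = 3 half-lives, so f = (1/2)^3 = 0.125.
At steady state, R = 1/(1 − 0.125) = 8/7.
Single-dose peak C₀ = D/Vd = 30/5 = 6 mg/L.
Steady-state peak Cmax,ss = C₀·R = 6 × 8/7 ≈ 6.857 mg/L.
Steady-state trough Cmin,ss = Cmax,ss·f ≈ 6.857 × 0.125 ≈ 0.857 mg/L.
Trough 0.9 mg/L vs MEC 1 mg/L: subtherapeutic.

0.9 mg/L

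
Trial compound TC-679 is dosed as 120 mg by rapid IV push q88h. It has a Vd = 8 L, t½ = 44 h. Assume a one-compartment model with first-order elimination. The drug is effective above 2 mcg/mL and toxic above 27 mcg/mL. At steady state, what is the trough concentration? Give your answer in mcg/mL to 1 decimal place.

5.0 mcg/mL

τ = 88 h = 2 half-lives, so f = (1/2)^2 = 0.25.
Accumulation ratio R = 1/(1 − f) = 1/0.75 = 4/3.
Single-dose peak C₀ = D/Vd = 120/8 = 15 mcg/mL.
Steady-state peak Cmax,ss = C₀·R = 15 × 4/3 ≈ 20.000 mcg/mL.
Steady-state trough Cmin,ss = Cmax,ss·f ≈ 20.000 × 0.25 ≈ 5.000 mcg/mL.
Trough 5.0 mcg/mL vs MEC 2 mcg/mL: adequate.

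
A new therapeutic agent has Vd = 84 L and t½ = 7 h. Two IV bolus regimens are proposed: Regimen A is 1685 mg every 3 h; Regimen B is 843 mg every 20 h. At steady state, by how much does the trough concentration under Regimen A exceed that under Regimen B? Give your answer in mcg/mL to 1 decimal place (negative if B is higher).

56.4 mcg/mL

Regimen A: f = (1/2)^(3/7) ≈ 0.7430; Cmin,ss = (1685/84)·f/(1−f) ≈ 57.993 mcg/mL.
Regimen B: f = (1/2)^(20/7) ≈ 0.1380; Cmin,ss = (843/84)·f/(1−f) ≈ 1.607 mcg/mL.
Difference ≈ 57.993 − 1.607 ≈ 56.386 mcg/mL.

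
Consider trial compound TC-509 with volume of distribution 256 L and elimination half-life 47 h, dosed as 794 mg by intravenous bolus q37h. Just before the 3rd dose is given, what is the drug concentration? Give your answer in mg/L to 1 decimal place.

f = (1/2)^(τ/t½) = (1/2)^(37/47) ≈ 0.5795.
C₀ = D/Vd = 794/256 ≈ 3.102 mg/L.
Before the 3rd dose, 2 doses have been given. Superposition: Cmin = C₀·(f + f²).
≈ 3.102 × (0.5795 + 0.3358) ≈ 3.102 × 0.9153 ≈ 2.839 mg/L.

2.8 mg/L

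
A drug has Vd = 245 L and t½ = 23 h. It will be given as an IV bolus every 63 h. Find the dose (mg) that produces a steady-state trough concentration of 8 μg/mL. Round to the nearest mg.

τ/t½ = 63/23 ≈ 2.7391, so f = (1/2)^(63/23) ≈ 0.149775.
Cmin,ss = (D/Vd)·f/(1−f), so D = Cmin,ss·Vd·(1−f)/f.
D = 8 × 245 × (1−f)/f ≈ 8 × 245 × 5.67668 ≈ 11126.29 mg.

11126 mg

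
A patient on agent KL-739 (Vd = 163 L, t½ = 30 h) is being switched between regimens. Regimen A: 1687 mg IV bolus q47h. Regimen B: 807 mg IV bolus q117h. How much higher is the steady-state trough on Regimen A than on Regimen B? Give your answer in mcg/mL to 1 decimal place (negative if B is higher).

Regimen A: f = (1/2)^(47/30) ≈ 0.3376; Cmin,ss = (1687/163)·f/(1−f) ≈ 5.275 mcg/mL.
Regimen B: f = (1/2)^(117/30) ≈ 0.0670; Cmin,ss = (807/163)·f/(1−f) ≈ 0.356 mcg/mL.
Difference ≈ 5.275 − 0.356 ≈ 4.919 mcg/mL.

4.9 mcg/mL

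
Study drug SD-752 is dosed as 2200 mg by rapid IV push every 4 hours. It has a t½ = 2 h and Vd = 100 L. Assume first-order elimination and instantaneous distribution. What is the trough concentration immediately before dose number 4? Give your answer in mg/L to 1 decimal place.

f = (1/2)^(τ/t½) = (1/2)^(4/2) ≈ 0.2500.
C₀ = D/Vd = 2200/100 ≈ 22.000 mg/L.
Before the 4th dose, 3 doses have been given. Superposition: Cmin = C₀·(f + f² + … + f^3).
≈ 22.000 × (0.2500 + 0.0625 + 0.0156) ≈ 22.000 × 0.3281 ≈ 7.218 mg/L.

7.2 mg/L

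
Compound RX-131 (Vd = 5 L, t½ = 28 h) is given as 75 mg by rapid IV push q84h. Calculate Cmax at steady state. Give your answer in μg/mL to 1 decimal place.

17.1 μg/mL

τ = 84 h = 3 half-lives, so f = (1/2)^3 = 0.125.
Accumulation ratio R = 1/(1 − f) = 1/0.875 = 8/7.
Single-dose peak C₀ = D/Vd = 75/5 = 15 μg/mL.
Steady-state peak Cmax,ss = C₀·R = 15 × 8/7 ≈ 17.143 μg/mL.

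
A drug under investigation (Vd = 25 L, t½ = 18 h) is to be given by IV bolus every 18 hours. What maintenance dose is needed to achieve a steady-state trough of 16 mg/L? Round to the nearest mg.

400 mg

τ/t½ = 18/18 ≈ 1, so f = (1/2)^(18/18) ≈ 0.500000.
Cmin,ss = (D/Vd)·f/(1−f), so D = Cmin,ss·Vd·(1−f)/f.
D = 16 × 25 × (1−f)/f ≈ 16 × 25 × 1.00000 ≈ 400.00 mg.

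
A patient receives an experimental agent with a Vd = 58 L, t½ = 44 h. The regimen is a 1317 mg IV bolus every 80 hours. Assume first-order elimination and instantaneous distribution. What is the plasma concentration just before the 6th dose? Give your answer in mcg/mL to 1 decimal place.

9.0 mcg/mL

f = (1/2)^(τ/t½) = (1/2)^(80/44) ≈ 0.2836.
C₀ = D/Vd = 1317/58 ≈ 22.707 mcg/mL.
Before the 6th dose, 5 doses have been given. Superposition: Cmin = C₀·(f + f² + … + f^5).
≈ 22.707 × (0.2836 + 0.0804 + 0.0228 + 0.0065 + 0.0018) ≈ 22.707 × 0.3951 ≈ 8.972 mcg/mL.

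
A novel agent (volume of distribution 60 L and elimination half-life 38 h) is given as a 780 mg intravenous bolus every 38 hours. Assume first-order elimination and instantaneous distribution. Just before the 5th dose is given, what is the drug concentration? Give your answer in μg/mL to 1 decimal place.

12.2 μg/mL

f = (1/2)^(τ/t½) = (1/2)^(38/38) ≈ 0.5000.
C₀ = D/Vd = 780/60 ≈ 13.000 μg/mL.
Before the 5th dose, 4 doses have been given. Superposition: Cmin = C₀·(f + f² + … + f^4).
≈ 13.000 × (0.5000 + 0.2500 + 0.1250 + 0.0625) ≈ 13.000 × 0.9375 ≈ 12.188 μg/mL.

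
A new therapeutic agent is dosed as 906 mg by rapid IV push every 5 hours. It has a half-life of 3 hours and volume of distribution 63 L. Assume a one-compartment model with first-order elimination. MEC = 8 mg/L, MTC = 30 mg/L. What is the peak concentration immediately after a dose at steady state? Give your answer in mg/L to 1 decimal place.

Over one 5-h interval, 5/3 ≈ 1.6667 half-lives elapse, leaving f ≈ 0.3150 of each dose.
Accumulation ratio R = 1/(1 − f) ≈ 1/0.6850 ≈ 1.4599.
Single-dose peak C₀ = D/Vd = 906/63 ≈ 14.381 mg/L.
Steady-state peak Cmax,ss = C₀·R ≈ 14.381 × 1.4599 ≈ 20.995 mg/L.
Peak 21.0 mg/L vs MTC 30 mg/L: below toxic threshold.

21.0 mg/L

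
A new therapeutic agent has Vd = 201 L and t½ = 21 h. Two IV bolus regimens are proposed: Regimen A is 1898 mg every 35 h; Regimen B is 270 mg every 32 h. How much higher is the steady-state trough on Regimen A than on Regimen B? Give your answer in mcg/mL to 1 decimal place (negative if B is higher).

3.6 mcg/mL

Regimen A: f = (1/2)^(35/21) ≈ 0.3150; Cmin,ss = (1898/201)·f/(1−f) ≈ 4.342 mcg/mL.
Regimen B: f = (1/2)^(32/21) ≈ 0.3478; Cmin,ss = (270/201)·f/(1−f) ≈ 0.716 mcg/mL.
Difference ≈ 4.342 − 0.716 ≈ 3.626 mcg/mL.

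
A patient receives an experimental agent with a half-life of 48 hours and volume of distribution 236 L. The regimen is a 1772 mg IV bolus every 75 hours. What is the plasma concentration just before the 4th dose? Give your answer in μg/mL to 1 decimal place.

3.7 μg/mL

f = (1/2)^(τ/t½) = (1/2)^(75/48) ≈ 0.3386.
C₀ = D/Vd = 1772/236 ≈ 7.508 μg/mL.
Before the 4th dose, 3 doses have been given. Superposition: Cmin = C₀·(f + f² + … + f^3).
≈ 7.508 × (0.3386 + 0.1146 + 0.0388) ≈ 7.508 × 0.4920 ≈ 3.694 μg/mL.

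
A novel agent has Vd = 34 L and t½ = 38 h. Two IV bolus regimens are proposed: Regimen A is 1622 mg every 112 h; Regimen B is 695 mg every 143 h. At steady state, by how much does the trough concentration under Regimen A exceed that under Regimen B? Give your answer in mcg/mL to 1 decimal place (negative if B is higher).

5.5 mcg/mL

Regimen A: f = (1/2)^(112/38) ≈ 0.1296; Cmin,ss = (1622/34)·f/(1−f) ≈ 7.103 mcg/mL.
Regimen B: f = (1/2)^(143/38) ≈ 0.0737; Cmin,ss = (695/34)·f/(1−f) ≈ 1.626 mcg/mL.
Difference ≈ 7.103 − 1.626 ≈ 5.477 mcg/mL.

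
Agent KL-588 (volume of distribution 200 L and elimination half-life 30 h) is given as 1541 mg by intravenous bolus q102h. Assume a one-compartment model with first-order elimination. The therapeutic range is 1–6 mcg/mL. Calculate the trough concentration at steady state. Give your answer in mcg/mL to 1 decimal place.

0.8 mcg/mL

τ/t½ = 102/30 ≈ 3.4, so fraction remaining f = (1/2)^(102/30) ≈ 0.0947.
At steady state, accumulation factor R = 1/(1 − e^(−kτ)) ≈ 1.1046.
Each bolus raises the concentration by D/Vd = 1541/200 ≈ 7.705 mcg/mL.
Steady-state peak Cmax,ss = C₀·R ≈ 7.705 × 1.1046 ≈ 8.511 mcg/mL.
Steady-state trough Cmin,ss = Cmax,ss·f ≈ 8.511 × 0.0947 ≈ 0.806 mcg/mL.
Trough 0.8 mcg/mL vs MEC 1 mcg/mL: subtherapeutic.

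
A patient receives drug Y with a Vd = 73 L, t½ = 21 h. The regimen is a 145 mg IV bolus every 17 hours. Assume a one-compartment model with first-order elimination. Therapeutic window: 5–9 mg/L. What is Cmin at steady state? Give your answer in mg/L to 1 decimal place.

τ/t½ = 17/21 ≈ 0.80952, so fraction remaining f = (1/2)^(17/21) ≈ 0.5706.
At steady state, accumulation factor R = 1/(1 − e^(−kτ)) ≈ 2.3288.
Each bolus raises the concentration by D/Vd = 145/73 ≈ 1.986 mg/L.
Cmax,ss = C₀/(1 − f) ≈ 1.986/0.4294 ≈ 4.625 mg/L.
One interval later, Cmin,ss = Cmax,ss·e^(−kτ) ≈ 4.625 × 0.5706 ≈ 2.639 mg/L.
Trough 2.6 mg/L vs MEC 5 mg/L: subtherapeutic.

2.6 mg/L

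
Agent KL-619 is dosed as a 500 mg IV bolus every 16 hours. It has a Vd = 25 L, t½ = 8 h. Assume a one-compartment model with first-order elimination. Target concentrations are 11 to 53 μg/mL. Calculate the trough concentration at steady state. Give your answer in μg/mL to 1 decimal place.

6.7 μg/mL

The dosing interval is 2 half-lives, so f = 2^(−2) = 0.25.
Accumulation ratio R = 1/(1 − f) = 1/0.75 = 4/3.
Single-dose peak C₀ = D/Vd = 500/25 = 20 μg/mL.
Steady-state peak Cmax,ss = C₀·R = 20 × 4/3 ≈ 26.667 μg/mL.
Steady-state trough Cmin,ss = Cmax,ss·f ≈ 26.667 × 0.25 ≈ 6.667 μg/mL.
Trough 6.7 μg/mL vs MEC 11 μg/mL: subtherapeutic.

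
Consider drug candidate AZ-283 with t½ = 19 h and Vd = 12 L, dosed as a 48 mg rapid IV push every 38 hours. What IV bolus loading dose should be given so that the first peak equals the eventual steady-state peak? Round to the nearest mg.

f = (1/2)^(38/19) ≈ 0.250000; accumulation ratio R = 1/(1−f) ≈ 1.33333.
Loading dose to hit Cmax,ss on first dose: D_load = D_maint·R ≈ 48 × 1.33333 ≈ 64.00 mg.

64 mg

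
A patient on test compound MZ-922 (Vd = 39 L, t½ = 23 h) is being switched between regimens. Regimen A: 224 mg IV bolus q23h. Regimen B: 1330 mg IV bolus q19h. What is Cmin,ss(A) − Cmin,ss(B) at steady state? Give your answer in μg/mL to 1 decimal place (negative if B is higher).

Regimen A: f = (1/2)^(23/23) ≈ 0.5000; Cmin,ss = (224/39)·f/(1−f) ≈ 5.744 μg/mL.
Regimen B: f = (1/2)^(19/23) ≈ 0.5641; Cmin,ss = (1330/39)·f/(1−f) ≈ 44.132 μg/mL.
Difference ≈ 5.744 − 44.132 ≈ -38.388 μg/mL.

-38.4 μg/mL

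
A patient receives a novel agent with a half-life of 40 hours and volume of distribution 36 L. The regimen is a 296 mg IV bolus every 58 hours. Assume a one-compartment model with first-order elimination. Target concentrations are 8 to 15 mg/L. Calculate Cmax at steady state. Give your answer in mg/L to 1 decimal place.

Over one 58-h interval, 58/40 ≈ 1.45 half-lives elapse, leaving f ≈ 0.3660 of each dose.
At steady state, accumulation factor R = 1/(1 − e^(−kτ)) ≈ 1.5773.
Each bolus raises the concentration by D/Vd = 296/36 ≈ 8.222 mg/L.
Steady-state peak Cmax,ss = C₀·R ≈ 8.222 × 1.5773 ≈ 12.969 mg/L.
Peak 13.0 mg/L vs MTC 15 mg/L: below toxic threshold.

13.0 mg/L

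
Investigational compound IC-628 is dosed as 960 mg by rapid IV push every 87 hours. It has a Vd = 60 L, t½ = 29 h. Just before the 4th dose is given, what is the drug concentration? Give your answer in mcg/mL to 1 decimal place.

2.3 mcg/mL

f = (1/2)^(τ/t½) = (1/2)^(87/29) ≈ 0.1250.
C₀ = D/Vd = 960/60 ≈ 16.000 mcg/mL.
Before the 4th dose, 3 doses have been given. Superposition: Cmin = C₀·(f + f² + … + f^3).
≈ 16.000 × (0.1250 + 0.0156 + 0.0020) ≈ 16.000 × 0.1426 ≈ 2.282 mcg/mL.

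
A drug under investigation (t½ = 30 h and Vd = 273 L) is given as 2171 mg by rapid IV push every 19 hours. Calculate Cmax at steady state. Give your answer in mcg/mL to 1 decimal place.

Over one 19-h interval, 19/30 ≈ 0.63333 half-lives elapse, leaving f ≈ 0.6447 of each dose.
Accumulation ratio R = 1/(1 − f) ≈ 1/0.3553 ≈ 2.8145.
Each bolus raises the concentration by D/Vd = 2171/273 ≈ 7.952 mcg/mL.
Steady-state peak Cmax,ss = C₀·R ≈ 7.952 × 2.8145 ≈ 22.381 mcg/mL.

22.4 mcg/mL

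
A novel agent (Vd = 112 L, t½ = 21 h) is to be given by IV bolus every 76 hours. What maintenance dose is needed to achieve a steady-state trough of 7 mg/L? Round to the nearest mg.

τ/t½ = 76/21 ≈ 3.619, so f = (1/2)^(76/21) ≈ 0.081388.
Cmin,ss = (D/Vd)·f/(1−f), so D = Cmin,ss·Vd·(1−f)/f.
D = 7 × 112 × (1−f)/f ≈ 7 × 112 × 11.28682 ≈ 8848.87 mg.

8849 mg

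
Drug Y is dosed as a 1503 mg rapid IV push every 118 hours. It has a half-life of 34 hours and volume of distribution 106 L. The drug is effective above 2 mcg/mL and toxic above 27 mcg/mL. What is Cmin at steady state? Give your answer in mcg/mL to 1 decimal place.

k = ln2/t½ = ln2/34 ≈ 0.020387 h⁻¹; fraction remaining f = e^(−kτ) = e^(−0.020387×118) ≈ 0.0902.
Each bolus raises the concentration by D/Vd = 1503/106 ≈ 14.179 mcg/mL.
Steady-state trough Cmin,ss = C₀·f/(1−f) ≈ 14.179 × 0.0902/0.9098 ≈ 1.406 mcg/mL.
Trough 1.4 mcg/mL vs MEC 2 mcg/mL: subtherapeutic.

1.4 mcg/mL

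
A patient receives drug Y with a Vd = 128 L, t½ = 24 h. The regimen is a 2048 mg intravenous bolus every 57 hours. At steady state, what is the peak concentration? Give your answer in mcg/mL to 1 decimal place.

k = ln2/t½ = ln2/24 ≈ 0.028881 h⁻¹; fraction remaining f = e^(−kτ) = e^(−0.028881×57) ≈ 0.1928.
Accumulation ratio R = 1/(1 − f) ≈ 1/0.8072 ≈ 1.2389.
Each bolus raises the concentration by D/Vd = 2048/128 ≈ 16.000 mcg/mL.
Cmax,ss = C₀/(1 − f) ≈ 16.000/0.8072 ≈ 19.822 mcg/mL.

19.8 mcg/mL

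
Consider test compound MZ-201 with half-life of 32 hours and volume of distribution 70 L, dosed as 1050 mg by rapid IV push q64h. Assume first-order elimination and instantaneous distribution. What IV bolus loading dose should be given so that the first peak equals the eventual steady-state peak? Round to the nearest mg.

f = (1/2)^(64/32) ≈ 0.250000; accumulation ratio R = 1/(1−f) ≈ 1.33333.
Loading dose to hit Cmax,ss on first dose: D_load = D_maint·R ≈ 1050 × 1.33333 ≈ 1400.00 mg.

1400 mg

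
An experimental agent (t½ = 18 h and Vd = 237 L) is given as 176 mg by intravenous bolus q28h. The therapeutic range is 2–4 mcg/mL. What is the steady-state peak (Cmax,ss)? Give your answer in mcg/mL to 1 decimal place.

1.1 mcg/mL

k = ln2/t½ = ln2/18 ≈ 0.038508 h⁻¹; fraction remaining f = e^(−kτ) = e^(−0.038508×28) ≈ 0.3402.
Accumulation ratio R = 1/(1 − f) ≈ 1/0.6598 ≈ 1.5156.
Single-dose peak C₀ = D/Vd = 176/237 ≈ 0.743 mcg/mL.
Steady-state peak Cmax,ss = C₀·R ≈ 0.743 × 1.5156 ≈ 1.126 mcg/mL.
Peak 1.1 mcg/mL vs MTC 4 mcg/mL: below toxic threshold.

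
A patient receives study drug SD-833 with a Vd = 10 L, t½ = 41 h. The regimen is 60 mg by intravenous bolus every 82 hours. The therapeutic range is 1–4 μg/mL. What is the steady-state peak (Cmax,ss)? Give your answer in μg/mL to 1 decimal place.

τ = 82 h = 2 half-lives, so f = (1/2)^2 = 0.25.
Accumulation ratio R = 1/(1 − f) = 1/0.75 = 4/3.
Single-dose peak C₀ = D/Vd = 60/10 = 6 μg/mL.
Steady-state peak Cmax,ss = C₀·R = 6 × 4/3 ≈ 8.000 μg/mL.
Peak 8.0 μg/mL vs MTC 4 μg/mL: exceeds toxic threshold.

8.0 μg/mL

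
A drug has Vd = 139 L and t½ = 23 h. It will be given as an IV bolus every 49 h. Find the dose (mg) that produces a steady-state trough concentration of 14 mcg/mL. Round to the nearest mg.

6575 mg

τ/t½ = 49/23 ≈ 2.1304, so f = (1/2)^(49/23) ≈ 0.228389.
Cmin,ss = (D/Vd)·f/(1−f), so D = Cmin,ss·Vd·(1−f)/f.
D = 14 × 139 × (1−f)/f ≈ 14 × 139 × 3.37849 ≈ 6574.54 mg.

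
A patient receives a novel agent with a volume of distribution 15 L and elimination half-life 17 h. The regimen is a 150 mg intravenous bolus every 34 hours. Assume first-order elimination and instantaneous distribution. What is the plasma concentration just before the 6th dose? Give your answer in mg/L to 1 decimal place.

f = (1/2)^(τ/t½) = (1/2)^(34/17) ≈ 0.2500.
C₀ = D/Vd = 150/15 ≈ 10.000 mg/L.
Before the 6th dose, 5 doses have been given. Superposition: Cmin = C₀·(f + f² + … + f^5).
≈ 10.000 × (0.2500 + 0.0625 + 0.0156 + 0.0039 + 0.0010) ≈ 10.000 × 0.3330 ≈ 3.330 mg/L.

3.3 mg/L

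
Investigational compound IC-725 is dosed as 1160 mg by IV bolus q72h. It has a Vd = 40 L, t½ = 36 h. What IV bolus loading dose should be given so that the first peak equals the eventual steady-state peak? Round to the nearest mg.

f = (1/2)^(72/36) ≈ 0.250000; accumulation ratio R = 1/(1−f) ≈ 1.33333.
Loading dose to hit Cmax,ss on first dose: D_load = D_maint·R ≈ 1160 × 1.33333 ≈ 1546.66 mg.

1547 mg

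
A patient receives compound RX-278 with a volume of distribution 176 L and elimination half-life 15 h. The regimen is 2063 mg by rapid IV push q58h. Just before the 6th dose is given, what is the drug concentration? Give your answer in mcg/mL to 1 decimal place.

0.9 mcg/mL

f = (1/2)^(τ/t½) = (1/2)^(58/15) ≈ 0.0686.
C₀ = D/Vd = 2063/176 ≈ 11.722 mcg/mL.
Before the 6th dose, 5 doses have been given. Superposition: Cmin = C₀·(f + f² + … + f^5).
≈ 11.722 × (0.0686 + 0.0047 + 0.0003 + 0.0000 + 0.0000) ≈ 11.722 × 0.0736 ≈ 0.863 mcg/mL.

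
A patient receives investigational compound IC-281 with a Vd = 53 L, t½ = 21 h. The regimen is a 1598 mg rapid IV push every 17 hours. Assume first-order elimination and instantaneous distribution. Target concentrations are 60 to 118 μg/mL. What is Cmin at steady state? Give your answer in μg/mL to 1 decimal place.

τ/t½ = 17/21 ≈ 0.80952, so fraction remaining f = (1/2)^(17/21) ≈ 0.5706.
At steady state, accumulation factor R = 1/(1 − e^(−kτ)) ≈ 2.3288.
Single-dose peak C₀ = D/Vd = 1598/53 ≈ 30.151 μg/mL.
Steady-state peak Cmax,ss = C₀·R ≈ 30.151 × 2.3288 ≈ 70.216 μg/mL.
Steady-state trough Cmin,ss = Cmax,ss·f ≈ 70.216 × 0.5706 ≈ 40.065 μg/mL.
Trough 40.1 μg/mL vs MEC 60 μg/mL: subtherapeutic.

40.1 μg/mL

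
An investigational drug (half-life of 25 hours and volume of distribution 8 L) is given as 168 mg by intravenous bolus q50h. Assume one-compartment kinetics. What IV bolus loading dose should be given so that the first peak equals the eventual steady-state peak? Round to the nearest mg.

224 mg

f = (1/2)^(50/25) ≈ 0.250000; accumulation ratio R = 1/(1−f) ≈ 1.33333.
Loading dose to hit Cmax,ss on first dose: D_load = D_maint·R ≈ 168 × 1.33333 ≈ 224.00 mg.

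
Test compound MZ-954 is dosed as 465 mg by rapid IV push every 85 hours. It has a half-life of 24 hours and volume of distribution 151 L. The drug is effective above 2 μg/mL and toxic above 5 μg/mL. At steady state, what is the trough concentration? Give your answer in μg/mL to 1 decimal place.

τ/t½ = 85/24 ≈ 3.5417, so fraction remaining f = (1/2)^(85/24) ≈ 0.0859.
Accumulation ratio R = 1/(1 − f) ≈ 1/0.9141 ≈ 1.0940.
Single-dose peak C₀ = D/Vd = 465/151 ≈ 3.079 μg/mL.
Steady-state peak Cmax,ss = C₀·R ≈ 3.079 × 1.0940 ≈ 3.368 μg/mL.
Steady-state trough Cmin,ss = Cmax,ss·f ≈ 3.368 × 0.0859 ≈ 0.289 μg/mL.
Trough 0.3 μg/mL vs MEC 2 μg/mL: subtherapeutic.

0.3 μg/mL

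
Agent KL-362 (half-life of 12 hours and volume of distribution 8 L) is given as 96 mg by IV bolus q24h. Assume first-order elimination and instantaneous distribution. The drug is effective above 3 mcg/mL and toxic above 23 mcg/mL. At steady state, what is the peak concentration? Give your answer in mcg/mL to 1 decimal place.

The dosing interval is 2 half-lives, so f = 2^(−2) = 0.25.
Accumulation ratio R = 1/(1 − f) = 1/0.75 = 4/3.
Single-dose peak C₀ = D/Vd = 96/8 = 12 mcg/mL.
Steady-state peak Cmax,ss = C₀·R = 12 × 4/3 ≈ 16.000 mcg/mL.
Peak 16.0 mcg/mL vs MTC 23 mcg/mL: below toxic threshold.

16.0 mcg/mL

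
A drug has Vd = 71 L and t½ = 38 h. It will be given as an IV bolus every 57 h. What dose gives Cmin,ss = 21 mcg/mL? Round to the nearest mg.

2726 mg

τ/t½ = 57/38 ≈ 1.5, so f = (1/2)^(57/38) ≈ 0.353553.
Cmin,ss = (D/Vd)·f/(1−f), so D = Cmin,ss·Vd·(1−f)/f.
D = 21 × 71 × (1−f)/f ≈ 21 × 71 × 1.82843 ≈ 2726.19 mg.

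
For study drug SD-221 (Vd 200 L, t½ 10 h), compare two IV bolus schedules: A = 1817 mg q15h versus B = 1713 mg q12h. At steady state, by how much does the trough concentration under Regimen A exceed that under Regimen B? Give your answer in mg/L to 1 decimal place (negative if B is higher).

-1.6 mg/L

Regimen A: f = (1/2)^(15/10) ≈ 0.3536; Cmin,ss = (1817/200)·f/(1−f) ≈ 4.970 mg/L.
Regimen B: f = (1/2)^(12/10) ≈ 0.4353; Cmin,ss = (1713/200)·f/(1−f) ≈ 6.602 mg/L.
Difference ≈ 4.970 − 6.602 ≈ -1.632 mg/L.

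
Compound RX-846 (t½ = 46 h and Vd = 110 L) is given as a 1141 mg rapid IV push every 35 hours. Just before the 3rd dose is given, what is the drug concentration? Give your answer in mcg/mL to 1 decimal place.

9.7 mcg/mL

f = (1/2)^(τ/t½) = (1/2)^(35/46) ≈ 0.5901.
C₀ = D/Vd = 1141/110 ≈ 10.373 mcg/mL.
Before the 3rd dose, 2 doses have been given. Superposition: Cmin = C₀·(f + f²).
≈ 10.373 × (0.5901 + 0.3482) ≈ 10.373 × 0.9383 ≈ 9.733 mcg/mL.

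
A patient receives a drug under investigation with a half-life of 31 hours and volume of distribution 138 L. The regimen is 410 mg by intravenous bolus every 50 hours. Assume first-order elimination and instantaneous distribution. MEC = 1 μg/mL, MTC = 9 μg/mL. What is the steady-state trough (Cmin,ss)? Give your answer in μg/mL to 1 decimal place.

1.4 μg/mL

Over one 50-h interval, 50/31 ≈ 1.6129 half-lives elapse, leaving f ≈ 0.3269 of each dose.
Accumulation ratio R = 1/(1 − f) ≈ 1/0.6731 ≈ 1.4857.
Single-dose peak C₀ = D/Vd = 410/138 ≈ 2.971 μg/mL.
Cmax,ss = C₀/(1 − f) ≈ 2.971/0.6731 ≈ 4.414 μg/mL.
One interval later, Cmin,ss = Cmax,ss·e^(−kτ) ≈ 4.414 × 0.3269 ≈ 1.443 μg/mL.
Trough 1.4 μg/mL vs MEC 1 μg/mL: adequate.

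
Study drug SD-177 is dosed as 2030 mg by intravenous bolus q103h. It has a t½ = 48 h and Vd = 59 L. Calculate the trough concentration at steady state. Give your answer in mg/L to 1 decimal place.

10.0 mg/L

Over one 103-h interval, 103/48 ≈ 2.1458 half-lives elapse, leaving f ≈ 0.2260 of each dose.
At steady state, accumulation factor R = 1/(1 − e^(−kτ)) ≈ 1.2920.
Single-dose peak C₀ = D/Vd = 2030/59 ≈ 34.407 mg/L.
Cmax,ss = C₀/(1 − f) ≈ 34.407/0.7740 ≈ 44.453 mg/L.
Steady-state trough Cmin,ss = Cmax,ss·f ≈ 44.453 × 0.2260 ≈ 10.046 mg/L.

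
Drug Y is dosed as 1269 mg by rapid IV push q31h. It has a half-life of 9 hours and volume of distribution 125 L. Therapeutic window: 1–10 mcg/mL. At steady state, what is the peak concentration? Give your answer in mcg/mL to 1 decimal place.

k = ln2/t½ = ln2/9 ≈ 0.077016 h⁻¹; fraction remaining f = e^(−kτ) = e^(−0.077016×31) ≈ 0.0919.
At steady state, accumulation factor R = 1/(1 − e^(−kτ)) ≈ 1.1012.
Single-dose peak C₀ = D/Vd = 1269/125 ≈ 10.152 mcg/mL.
Steady-state peak Cmax,ss = C₀·R ≈ 10.152 × 1.1012 ≈ 11.179 mcg/mL.
Peak 11.2 mcg/mL vs MTC 10 mcg/mL: exceeds toxic threshold.

11.2 mcg/mL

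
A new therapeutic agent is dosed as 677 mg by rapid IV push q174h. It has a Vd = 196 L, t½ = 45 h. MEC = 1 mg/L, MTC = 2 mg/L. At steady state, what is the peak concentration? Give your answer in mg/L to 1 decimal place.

3.7 mg/L

k = ln2/t½ = ln2/45 ≈ 0.015403 h⁻¹; fraction remaining f = e^(−kτ) = e^(−0.015403×174) ≈ 0.0686.
Accumulation ratio R = 1/(1 − f) ≈ 1/0.9314 ≈ 1.0737.
Single-dose peak C₀ = D/Vd = 677/196 ≈ 3.454 mg/L.
Steady-state peak Cmax,ss = C₀·R ≈ 3.454 × 1.0737 ≈ 3.709 mg/L.
Peak 3.7 mg/L vs MTC 2 mg/L: exceeds toxic threshold.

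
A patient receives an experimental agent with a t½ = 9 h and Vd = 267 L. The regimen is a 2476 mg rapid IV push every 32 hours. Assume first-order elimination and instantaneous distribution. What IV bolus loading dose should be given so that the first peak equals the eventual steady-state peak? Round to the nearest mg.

f = (1/2)^(32/9) ≈ 0.085049; accumulation ratio R = 1/(1−f) ≈ 1.09295.
Loading dose to hit Cmax,ss on first dose: D_load = D_maint·R ≈ 2476 × 1.09295 ≈ 2706.14 mg.

2706 mg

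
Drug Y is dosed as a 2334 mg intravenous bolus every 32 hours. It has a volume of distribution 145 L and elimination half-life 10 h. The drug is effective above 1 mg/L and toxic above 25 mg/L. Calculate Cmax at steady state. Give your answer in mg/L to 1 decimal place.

k = ln2/t½ = ln2/10 ≈ 0.069315 h⁻¹; fraction remaining f = e^(−kτ) = e^(−0.069315×32) ≈ 0.1088.
Accumulation ratio R = 1/(1 − f) ≈ 1/0.8912 ≈ 1.1221.
Each bolus raises the concentration by D/Vd = 2334/145 ≈ 16.097 mg/L.
Steady-state peak Cmax,ss = C₀·R ≈ 16.097 × 1.1221 ≈ 18.062 mg/L.
Peak 18.1 mg/L vs MTC 25 mg/L: below toxic threshold.

18.1 mg/L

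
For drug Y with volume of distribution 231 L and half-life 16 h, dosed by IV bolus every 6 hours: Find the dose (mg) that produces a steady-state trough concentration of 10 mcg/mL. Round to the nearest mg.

686 mg

τ/t½ = 6/16 ≈ 0.375, so f = (1/2)^(6/16) ≈ 0.771105.
Cmin,ss = (D/Vd)·f/(1−f), so D = Cmin,ss·Vd·(1−f)/f.
D = 10 × 231 × (1−f)/f ≈ 10 × 231 × 0.29684 ≈ 685.70 mg.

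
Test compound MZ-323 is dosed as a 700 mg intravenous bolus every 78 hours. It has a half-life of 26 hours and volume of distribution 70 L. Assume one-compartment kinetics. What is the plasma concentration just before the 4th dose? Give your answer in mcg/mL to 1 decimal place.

f = (1/2)^(τ/t½) = (1/2)^(78/26) ≈ 0.1250.
C₀ = D/Vd = 700/70 ≈ 10.000 mcg/mL.
Before the 4th dose, 3 doses have been given. Superposition: Cmin = C₀·(f + f² + … + f^3).
≈ 10.000 × (0.1250 + 0.0156 + 0.0020) ≈ 10.000 × 0.1426 ≈ 1.426 mcg/mL.

1.4 mcg/mL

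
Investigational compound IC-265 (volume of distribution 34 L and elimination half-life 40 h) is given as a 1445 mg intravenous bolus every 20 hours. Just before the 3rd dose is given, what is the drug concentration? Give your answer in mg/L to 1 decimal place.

f = (1/2)^(τ/t½) = (1/2)^(20/40) ≈ 0.7071.
C₀ = D/Vd = 1445/34 ≈ 42.500 mg/L.
Before the 3rd dose, 2 doses have been given. Superposition: Cmin = C₀·(f + f²).
≈ 42.500 × (0.7071 + 0.5000) ≈ 42.500 × 1.2071 ≈ 51.302 mg/L.

51.3 mg/L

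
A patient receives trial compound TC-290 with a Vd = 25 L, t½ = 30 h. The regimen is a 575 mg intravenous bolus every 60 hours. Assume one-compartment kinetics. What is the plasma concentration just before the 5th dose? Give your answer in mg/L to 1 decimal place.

f = (1/2)^(τ/t½) = (1/2)^(60/30) ≈ 0.2500.
C₀ = D/Vd = 575/25 ≈ 23.000 mg/L.
Before the 5th dose, 4 doses have been given. Superposition: Cmin = C₀·(f + f² + … + f^4).
≈ 23.000 × (0.2500 + 0.0625 + 0.0156 + 0.0039) ≈ 23.000 × 0.3320 ≈ 7.636 mg/L.

7.6 mg/L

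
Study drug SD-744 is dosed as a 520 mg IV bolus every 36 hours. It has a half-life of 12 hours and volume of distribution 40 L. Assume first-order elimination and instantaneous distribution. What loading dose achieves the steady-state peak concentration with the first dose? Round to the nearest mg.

f = (1/2)^(36/12) ≈ 0.125000; accumulation ratio R = 1/(1−f) ≈ 1.14286.
Loading dose to hit Cmax,ss on first dose: D_load = D_maint·R ≈ 520 × 1.14286 ≈ 594.29 mg.

594 mg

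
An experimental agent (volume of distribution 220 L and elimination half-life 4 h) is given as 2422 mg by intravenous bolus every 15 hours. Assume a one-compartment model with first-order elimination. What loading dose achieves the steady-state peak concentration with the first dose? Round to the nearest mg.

f = (1/2)^(15/4) ≈ 0.074325; accumulation ratio R = 1/(1−f) ≈ 1.08029.
Loading dose to hit Cmax,ss on first dose: D_load = D_maint·R ≈ 2422 × 1.08029 ≈ 2616.46 mg.

2616 mg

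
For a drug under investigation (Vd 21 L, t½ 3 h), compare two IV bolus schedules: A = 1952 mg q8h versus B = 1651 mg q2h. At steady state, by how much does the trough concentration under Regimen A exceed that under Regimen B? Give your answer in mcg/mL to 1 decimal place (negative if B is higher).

Regimen A: f = (1/2)^(8/3) ≈ 0.1575; Cmin,ss = (1952/21)·f/(1−f) ≈ 17.377 mcg/mL.
Regimen B: f = (1/2)^(2/3) ≈ 0.6300; Cmin,ss = (1651/21)·f/(1−f) ≈ 133.865 mcg/mL.
Difference ≈ 17.377 − 133.865 ≈ -116.488 mcg/mL.

-116.5 mcg/mL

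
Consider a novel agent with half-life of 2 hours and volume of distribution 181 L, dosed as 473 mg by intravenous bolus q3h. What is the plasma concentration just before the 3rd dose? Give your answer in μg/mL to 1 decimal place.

f = (1/2)^(τ/t½) = (1/2)^(3/2) ≈ 0.3536.
C₀ = D/Vd = 473/181 ≈ 2.613 μg/mL.
Before the 3rd dose, 2 doses have been given. Superposition: Cmin = C₀·(f + f²).
≈ 2.613 × (0.3536 + 0.1250) ≈ 2.613 × 0.4786 ≈ 1.251 μg/mL.

1.3 μg/mL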